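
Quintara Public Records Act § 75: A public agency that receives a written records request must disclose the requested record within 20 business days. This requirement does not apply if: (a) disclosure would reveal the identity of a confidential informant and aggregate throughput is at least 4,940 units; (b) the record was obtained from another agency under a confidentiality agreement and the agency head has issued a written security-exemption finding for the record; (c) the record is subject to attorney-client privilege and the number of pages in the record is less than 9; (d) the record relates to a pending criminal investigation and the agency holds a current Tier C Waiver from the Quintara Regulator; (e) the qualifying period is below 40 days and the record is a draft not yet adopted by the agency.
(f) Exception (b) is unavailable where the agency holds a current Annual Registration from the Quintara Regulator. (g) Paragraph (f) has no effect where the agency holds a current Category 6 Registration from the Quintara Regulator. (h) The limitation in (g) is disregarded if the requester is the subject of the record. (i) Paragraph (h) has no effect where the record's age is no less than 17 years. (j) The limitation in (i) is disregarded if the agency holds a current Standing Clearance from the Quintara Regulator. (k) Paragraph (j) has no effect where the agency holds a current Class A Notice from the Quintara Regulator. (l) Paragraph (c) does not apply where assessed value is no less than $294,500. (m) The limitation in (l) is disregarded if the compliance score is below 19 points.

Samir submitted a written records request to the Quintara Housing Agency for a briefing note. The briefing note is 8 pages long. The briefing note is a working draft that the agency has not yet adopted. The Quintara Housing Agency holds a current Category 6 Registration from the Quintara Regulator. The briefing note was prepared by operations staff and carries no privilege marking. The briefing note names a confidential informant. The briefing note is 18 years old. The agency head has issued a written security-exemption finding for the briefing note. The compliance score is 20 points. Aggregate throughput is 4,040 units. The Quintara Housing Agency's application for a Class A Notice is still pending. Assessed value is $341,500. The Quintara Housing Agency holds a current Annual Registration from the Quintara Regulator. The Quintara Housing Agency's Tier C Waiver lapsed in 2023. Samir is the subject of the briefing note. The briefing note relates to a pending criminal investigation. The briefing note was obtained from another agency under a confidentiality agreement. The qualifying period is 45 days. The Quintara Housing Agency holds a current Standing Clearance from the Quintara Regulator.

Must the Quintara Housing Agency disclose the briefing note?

Exception (a) requires that aggregate throughput is at least 4,940 units; but aggregate throughput is 4,040 units, short of 4,940 units, so (a) is unavailable.
All of (b)'s requirements are met (the briefing note was obtained under a confidentiality agreement; a written security-exemption finding has been issued). Turning to paragraphs (f)–(k): (f) operates against (b): a current Annual Registration is held. (g) would limit (f) — a current Category 6 Registration is held — but (h) sets (g) aside: (h) is engaged — Samir is the subject of the briefing note. (i) is triggered (the record's age is 18 years, meeting the 17 years threshold), but is itself disapplied by (j): (j) operates against (i): a current Standing Clearance is held. (k), which would lift (j), does not operate here — no current Class A Notice is held. Exception (b) does not apply.
Exception (c) fails — the briefing note carries no privilege marking.
Exception (d) does not apply: there is no Tier C Waiver in force.
Exception (e) fails — the qualifying period is 45 days, not below 40 days.
Every exception is unavailable, so the rule governs.

Yes — the Quintara Housing Agency must disclose the briefing note.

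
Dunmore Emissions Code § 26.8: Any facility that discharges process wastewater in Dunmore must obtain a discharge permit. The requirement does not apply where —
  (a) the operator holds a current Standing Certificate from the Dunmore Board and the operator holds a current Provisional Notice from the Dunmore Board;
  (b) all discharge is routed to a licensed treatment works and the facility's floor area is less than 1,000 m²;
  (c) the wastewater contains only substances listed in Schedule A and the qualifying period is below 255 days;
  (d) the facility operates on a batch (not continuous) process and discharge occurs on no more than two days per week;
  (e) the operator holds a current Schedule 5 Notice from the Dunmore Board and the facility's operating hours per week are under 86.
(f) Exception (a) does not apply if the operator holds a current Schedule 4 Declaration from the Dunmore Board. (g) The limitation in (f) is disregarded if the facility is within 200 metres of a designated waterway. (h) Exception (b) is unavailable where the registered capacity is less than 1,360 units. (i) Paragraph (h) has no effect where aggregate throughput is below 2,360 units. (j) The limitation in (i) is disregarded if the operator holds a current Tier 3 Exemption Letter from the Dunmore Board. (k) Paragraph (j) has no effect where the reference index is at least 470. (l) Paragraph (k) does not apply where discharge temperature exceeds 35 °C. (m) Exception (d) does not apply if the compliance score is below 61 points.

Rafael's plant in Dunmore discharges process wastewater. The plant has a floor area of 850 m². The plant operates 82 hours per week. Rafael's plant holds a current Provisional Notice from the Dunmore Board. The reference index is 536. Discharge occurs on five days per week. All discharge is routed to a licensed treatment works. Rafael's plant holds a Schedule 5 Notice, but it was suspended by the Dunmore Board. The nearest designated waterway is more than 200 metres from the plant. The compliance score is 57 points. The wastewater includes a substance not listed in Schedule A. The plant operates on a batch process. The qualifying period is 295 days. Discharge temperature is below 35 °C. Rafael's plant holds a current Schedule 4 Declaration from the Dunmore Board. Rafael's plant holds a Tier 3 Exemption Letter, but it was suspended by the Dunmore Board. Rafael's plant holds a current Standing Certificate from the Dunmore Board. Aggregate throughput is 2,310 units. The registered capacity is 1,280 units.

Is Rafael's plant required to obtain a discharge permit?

No — exception (b) applies; Rafael's plant is not required to obtain a discharge permit.

Exception (a)'s conditions are all satisfied: a current Standing Certificate is held; a current Provisional Notice is held. However, paragraphs (f)–(g) must be considered: (f) operates — a current Schedule 4 Declaration is held. (g), which would lift (f), is inapplicable — the plant is more than 200 m from any designated waterway. So (a) is unavailable.
Exception (b): discharge is routed to a licensed treatment works; the facility's floor area is 850 m², less than the 1,000 m² limit — every condition holds. As to paragraphs (h)–(l): (h) is engaged (the registered capacity is 1,280 units, less than the 1,360 units limit), but is set aside by (i): (i) is triggered — aggregate throughput is 2,310 units, below the 2,360 units limit. (j), which would lift (i), is not engaged — the Tier 3 Exemption Letter is not current. Exception (b) stands.
Exception (c) does not apply: the wastewater includes a non-Schedule-A substance.
Exception (d) requires that discharge occurs on no more than two days per week; but discharge occurs on five days per week, so (d) is unavailable.
Exception (e) fails — no current Schedule 5 Notice is held.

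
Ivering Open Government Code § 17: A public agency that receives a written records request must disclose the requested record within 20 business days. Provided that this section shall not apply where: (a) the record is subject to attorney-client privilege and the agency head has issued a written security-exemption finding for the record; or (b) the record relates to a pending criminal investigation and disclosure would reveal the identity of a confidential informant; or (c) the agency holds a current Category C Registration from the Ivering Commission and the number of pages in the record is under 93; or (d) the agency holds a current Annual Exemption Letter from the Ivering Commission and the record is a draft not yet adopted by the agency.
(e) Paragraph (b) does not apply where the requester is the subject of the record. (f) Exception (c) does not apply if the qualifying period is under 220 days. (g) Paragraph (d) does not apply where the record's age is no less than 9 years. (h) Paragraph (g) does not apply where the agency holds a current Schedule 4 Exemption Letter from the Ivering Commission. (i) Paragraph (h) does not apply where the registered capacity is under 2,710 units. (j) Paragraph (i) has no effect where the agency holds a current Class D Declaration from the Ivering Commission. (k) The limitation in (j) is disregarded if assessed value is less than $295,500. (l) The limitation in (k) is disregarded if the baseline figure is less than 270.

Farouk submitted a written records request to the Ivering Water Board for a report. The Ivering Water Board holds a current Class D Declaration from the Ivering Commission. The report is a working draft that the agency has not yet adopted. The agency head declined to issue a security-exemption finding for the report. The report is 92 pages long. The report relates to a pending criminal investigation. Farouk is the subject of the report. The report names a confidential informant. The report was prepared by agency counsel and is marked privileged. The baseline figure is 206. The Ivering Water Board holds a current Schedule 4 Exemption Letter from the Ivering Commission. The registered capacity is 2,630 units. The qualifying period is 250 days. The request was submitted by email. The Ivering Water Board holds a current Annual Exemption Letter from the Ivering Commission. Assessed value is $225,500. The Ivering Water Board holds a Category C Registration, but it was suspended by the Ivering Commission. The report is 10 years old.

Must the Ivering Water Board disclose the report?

Exception (a) does not apply: the agency head declined to issue a security-exemption finding.
Exception (b): the report relates to a pending investigation; the report names a confidential informant — every condition holds. However, paragraph (e) must be considered: (e) is engaged — Farouk is the subject of the report. (b) is therefore removed.
Exception (c) does not apply: no current Category C Registration is held.
Exception (d)'s conditions are all satisfied: a current Annual Exemption Letter is held; the report is an unadopted draft. Considering the limiting provisions: (g) would limit (d) — the record's age is 10 years, meeting the 9 years threshold — but (h) sets (g) aside: (h) operates against (g): a current Schedule 4 Exemption Letter is held. (i) applies (the registered capacity is 2,630 units, under the 2,710 units limit), but is itself disapplied by (j): (j) applies — a current Class D Declaration is held. (k) would limit (j) — assessed value is $225,500, less than the $295,500 limit — but (l) sets (k) aside: (l) is triggered — the baseline figure is 206, less than the 270 limit. So (d) applies.

No — exception (d) applies; the Ivering Water Board is not required to disclose the report.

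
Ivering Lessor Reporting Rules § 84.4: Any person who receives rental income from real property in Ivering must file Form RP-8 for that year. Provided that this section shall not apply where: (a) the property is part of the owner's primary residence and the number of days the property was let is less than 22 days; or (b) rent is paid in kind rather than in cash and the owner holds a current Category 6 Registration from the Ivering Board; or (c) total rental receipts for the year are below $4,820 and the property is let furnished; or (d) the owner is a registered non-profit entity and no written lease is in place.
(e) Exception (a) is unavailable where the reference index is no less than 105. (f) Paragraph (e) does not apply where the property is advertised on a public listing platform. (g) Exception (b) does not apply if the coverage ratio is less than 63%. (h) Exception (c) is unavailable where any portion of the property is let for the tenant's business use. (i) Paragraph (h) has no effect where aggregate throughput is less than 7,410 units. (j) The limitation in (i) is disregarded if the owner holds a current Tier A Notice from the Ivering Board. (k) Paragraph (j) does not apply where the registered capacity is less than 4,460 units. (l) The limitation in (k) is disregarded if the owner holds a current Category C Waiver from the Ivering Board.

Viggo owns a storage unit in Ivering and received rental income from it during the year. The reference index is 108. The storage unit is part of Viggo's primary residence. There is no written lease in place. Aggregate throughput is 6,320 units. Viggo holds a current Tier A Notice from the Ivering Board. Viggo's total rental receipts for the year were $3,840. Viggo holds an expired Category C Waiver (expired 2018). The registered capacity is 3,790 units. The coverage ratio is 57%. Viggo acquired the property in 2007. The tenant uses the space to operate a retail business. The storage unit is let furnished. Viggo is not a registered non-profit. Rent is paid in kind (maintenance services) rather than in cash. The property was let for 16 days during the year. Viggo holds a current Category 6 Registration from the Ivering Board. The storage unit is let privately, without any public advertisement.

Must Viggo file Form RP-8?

No — exception (c) applies; Viggo is not required to file Form RP-8.

Exception (a) is satisfied on its face — the storage unit is part of the primary residence; the number of days the property was let is 16 days, less than the 22 days limit. But: (e) operates against (a): the reference index is 108, meeting the 105 threshold. (f), which would lift (e), is not triggered — the property is let privately without advertisement. Exception (a) does not apply.
All of (b)'s requirements are met (rent is paid in kind; a current Category 6 Registration is held). But applying paragraph (g): (g) is triggered — the coverage ratio is 57%, less than the 63% limit. So (b) is unavailable.
All of (c)'s requirements are met (total rental receipts for the year are $3,840, below the $4,820 limit; the property is let furnished). Applying paragraphs (h)–(l): (h) would limit (c) — the space is let for business use — but (i) sets (h) aside: (i) applies — aggregate throughput is 6,320 units, less than the 7,410 units limit. (j) is triggered (a current Tier A Notice is held), but yields to (k): (k) operates against (j): the registered capacity is 3,790 units, less than the 4,460 units limit. (l) is not engaged (no current Category C Waiver is held), so (k) stands. So (c) applies.
Exception (d) does not apply: Viggo is not a registered non-profit.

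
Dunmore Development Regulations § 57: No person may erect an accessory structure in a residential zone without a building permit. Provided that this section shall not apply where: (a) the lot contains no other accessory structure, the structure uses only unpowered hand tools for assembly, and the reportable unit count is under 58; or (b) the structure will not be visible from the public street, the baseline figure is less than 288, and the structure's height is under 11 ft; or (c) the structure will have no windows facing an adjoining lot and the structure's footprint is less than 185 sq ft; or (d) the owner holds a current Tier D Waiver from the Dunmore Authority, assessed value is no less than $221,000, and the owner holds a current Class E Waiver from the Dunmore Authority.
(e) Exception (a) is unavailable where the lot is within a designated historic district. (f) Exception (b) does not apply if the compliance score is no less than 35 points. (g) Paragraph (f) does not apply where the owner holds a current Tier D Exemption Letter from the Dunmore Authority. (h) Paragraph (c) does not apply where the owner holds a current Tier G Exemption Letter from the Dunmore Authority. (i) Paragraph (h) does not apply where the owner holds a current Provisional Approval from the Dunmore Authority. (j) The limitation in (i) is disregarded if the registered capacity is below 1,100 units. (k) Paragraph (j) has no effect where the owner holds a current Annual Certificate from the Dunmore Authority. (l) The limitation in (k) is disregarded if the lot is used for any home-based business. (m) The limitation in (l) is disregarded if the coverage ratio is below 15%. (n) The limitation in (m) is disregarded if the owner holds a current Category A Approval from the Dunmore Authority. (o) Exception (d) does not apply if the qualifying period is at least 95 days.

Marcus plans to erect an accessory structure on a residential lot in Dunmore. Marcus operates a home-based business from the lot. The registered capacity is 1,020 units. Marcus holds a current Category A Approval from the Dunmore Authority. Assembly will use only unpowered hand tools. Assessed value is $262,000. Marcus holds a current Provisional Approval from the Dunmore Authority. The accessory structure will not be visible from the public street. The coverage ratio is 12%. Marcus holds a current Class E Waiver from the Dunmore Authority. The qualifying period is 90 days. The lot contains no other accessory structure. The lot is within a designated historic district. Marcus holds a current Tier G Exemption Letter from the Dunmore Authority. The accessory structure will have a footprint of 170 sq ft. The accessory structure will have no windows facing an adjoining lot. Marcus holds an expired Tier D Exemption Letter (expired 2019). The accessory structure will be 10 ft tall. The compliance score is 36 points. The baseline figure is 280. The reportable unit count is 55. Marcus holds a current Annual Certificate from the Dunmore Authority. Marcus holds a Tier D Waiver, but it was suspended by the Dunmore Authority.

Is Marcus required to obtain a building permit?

Yes — Marcus must obtain a building permit.

All of (a)'s requirements are met (the lot has no other accessory structure; assembly uses only hand tools; the reportable unit count is 55, under the 58 limit). However, paragraph (e) must be considered: (e) is triggered — the lot is in a historic district. (a) is therefore removed.
All of (b)'s requirements are met (the structure will not be visible from the street; the baseline figure is 280, less than the 288 limit; the structure's height is 10 ft, under the 11 ft limit). Turning to paragraphs (f)–(g): (f) is engaged — the compliance score is 36 points, meeting the 35 points threshold. (g), which would lift (f), is not triggered — the Tier D Exemption Letter is not current. Exception (b) does not apply.
Exception (c) is satisfied on its face — no windows face an adjoining lot; the structure's footprint is 170 sq ft, less than the 185 sq ft limit. But: (h) operates against (c): a current Tier G Exemption Letter is held. (i) would limit (h) — a current Provisional Approval is held — but (j) sets (i) aside: (j) operates — the registered capacity is 1,020 units, below the 1,100 units limit. (k) would limit (j) — a current Annual Certificate is held — but (l) sets (k) aside: (l) operates against (k): a home-based business operates on the lot. (m) would limit (l) — the coverage ratio is 12%, below the 15% limit — but (n) sets (m) aside: (n) is triggered — a current Category A Approval is held. So (c) is unavailable.
Exception (d) does not apply: no current Tier D Waiver is held.
No exception is made out. Marcus falls within the general rule.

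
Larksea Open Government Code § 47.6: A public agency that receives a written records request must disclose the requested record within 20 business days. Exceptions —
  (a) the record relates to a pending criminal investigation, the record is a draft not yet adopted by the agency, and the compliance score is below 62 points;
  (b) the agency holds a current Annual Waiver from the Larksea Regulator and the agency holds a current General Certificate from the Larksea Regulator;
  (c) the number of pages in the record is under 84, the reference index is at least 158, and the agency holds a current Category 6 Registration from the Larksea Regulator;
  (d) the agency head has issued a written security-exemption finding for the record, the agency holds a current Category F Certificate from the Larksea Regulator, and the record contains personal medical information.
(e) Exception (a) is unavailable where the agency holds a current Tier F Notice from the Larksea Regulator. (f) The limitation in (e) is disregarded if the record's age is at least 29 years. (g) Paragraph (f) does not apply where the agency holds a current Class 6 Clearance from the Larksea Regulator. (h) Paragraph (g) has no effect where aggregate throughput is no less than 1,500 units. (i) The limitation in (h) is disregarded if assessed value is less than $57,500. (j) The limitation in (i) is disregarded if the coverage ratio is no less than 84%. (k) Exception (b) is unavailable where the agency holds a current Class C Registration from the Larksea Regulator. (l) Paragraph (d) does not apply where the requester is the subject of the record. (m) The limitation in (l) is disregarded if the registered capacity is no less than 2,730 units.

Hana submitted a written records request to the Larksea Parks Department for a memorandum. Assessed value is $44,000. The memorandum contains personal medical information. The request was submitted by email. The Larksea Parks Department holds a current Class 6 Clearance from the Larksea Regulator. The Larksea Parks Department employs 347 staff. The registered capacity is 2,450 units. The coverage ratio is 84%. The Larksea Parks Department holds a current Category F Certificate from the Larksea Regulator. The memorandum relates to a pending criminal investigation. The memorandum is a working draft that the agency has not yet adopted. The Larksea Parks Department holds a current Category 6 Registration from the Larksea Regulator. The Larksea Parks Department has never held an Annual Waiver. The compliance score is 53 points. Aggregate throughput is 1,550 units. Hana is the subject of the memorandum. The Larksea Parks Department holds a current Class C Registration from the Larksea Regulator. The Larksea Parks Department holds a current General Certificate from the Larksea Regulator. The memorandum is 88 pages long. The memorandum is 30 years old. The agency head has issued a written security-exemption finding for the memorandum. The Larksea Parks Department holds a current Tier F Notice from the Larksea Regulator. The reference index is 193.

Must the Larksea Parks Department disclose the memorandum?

No — exception (a) applies; the Larksea Parks Department is not required to disclose the memorandum.

All of (a)'s requirements are met (the memorandum relates to a pending investigation; the memorandum is an unadopted draft; the compliance score is 53 points, below the 62 points limit). Under paragraphs (e)–(j): (e) operates (a current Tier F Notice is held), but is set aside by (f): (f) is triggered — the record's age is 30 years, meeting the 29 years threshold. (g) applies (a current Class 6 Clearance is held), but yields to (h): (h) is triggered — aggregate throughput is 1,550 units, meeting the 1,500 units threshold. (i) would limit (h) — assessed value is $44,000, less than the $57,500 limit — but (j) sets (i) aside: (j) operates against (i): the coverage ratio is 84%, meeting the 84% threshold. Exception (a) stands.
Exception (b) fails — no current Annual Waiver is held.
Exception (c) fails — the number of pages in the record is 88, not under 84.
All of (d)'s requirements are met (a written security-exemption finding has been issued; a current Category F Certificate is held; the memorandum contains personal medical information). But applying paragraphs (l)–(m): (l) operates against (d): Hana is the subject of the memorandum. (m) is not engaged (the registered capacity is 2,450 units, short of 2,730 units), so (l) stands. So (d) is unavailable.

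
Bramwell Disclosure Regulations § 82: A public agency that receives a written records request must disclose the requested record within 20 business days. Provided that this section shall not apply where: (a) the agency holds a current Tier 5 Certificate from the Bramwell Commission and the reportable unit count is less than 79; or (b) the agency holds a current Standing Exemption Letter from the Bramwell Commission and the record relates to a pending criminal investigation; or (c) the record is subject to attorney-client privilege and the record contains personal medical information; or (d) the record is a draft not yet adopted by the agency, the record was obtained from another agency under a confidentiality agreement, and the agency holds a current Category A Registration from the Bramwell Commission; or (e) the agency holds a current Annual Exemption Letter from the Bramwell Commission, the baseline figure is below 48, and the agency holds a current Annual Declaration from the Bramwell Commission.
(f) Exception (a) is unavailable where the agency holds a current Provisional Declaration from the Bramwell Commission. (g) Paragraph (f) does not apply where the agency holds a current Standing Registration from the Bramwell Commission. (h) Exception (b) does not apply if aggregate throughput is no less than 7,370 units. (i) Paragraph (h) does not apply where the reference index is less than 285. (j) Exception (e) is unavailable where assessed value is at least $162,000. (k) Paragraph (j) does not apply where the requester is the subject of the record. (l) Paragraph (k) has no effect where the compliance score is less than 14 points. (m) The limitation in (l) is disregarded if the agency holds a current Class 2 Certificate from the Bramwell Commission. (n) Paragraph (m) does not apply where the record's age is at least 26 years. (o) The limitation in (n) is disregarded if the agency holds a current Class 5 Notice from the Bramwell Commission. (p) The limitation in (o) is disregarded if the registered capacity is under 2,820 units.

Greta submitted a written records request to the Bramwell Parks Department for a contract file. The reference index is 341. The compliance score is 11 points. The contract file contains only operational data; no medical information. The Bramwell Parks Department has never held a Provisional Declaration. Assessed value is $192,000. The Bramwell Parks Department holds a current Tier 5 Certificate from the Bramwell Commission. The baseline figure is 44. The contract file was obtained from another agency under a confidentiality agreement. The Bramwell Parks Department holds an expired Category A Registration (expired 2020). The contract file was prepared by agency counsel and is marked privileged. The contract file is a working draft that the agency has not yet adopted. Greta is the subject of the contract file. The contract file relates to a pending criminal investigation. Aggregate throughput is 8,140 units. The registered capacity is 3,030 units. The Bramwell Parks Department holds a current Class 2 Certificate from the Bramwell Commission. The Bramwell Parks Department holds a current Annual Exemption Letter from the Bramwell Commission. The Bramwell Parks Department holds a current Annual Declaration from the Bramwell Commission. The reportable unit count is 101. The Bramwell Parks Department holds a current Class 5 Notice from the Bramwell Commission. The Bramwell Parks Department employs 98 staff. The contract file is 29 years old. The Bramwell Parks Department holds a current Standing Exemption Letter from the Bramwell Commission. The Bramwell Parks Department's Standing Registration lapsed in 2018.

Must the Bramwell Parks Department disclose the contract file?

No — exception (e) applies; the Bramwell Parks Department is not required to disclose the contract file.

Exception (a) requires that the reportable unit count is less than 79; but the reportable unit count is 101, not less than 79, so (a) is unavailable.
Exception (b) is satisfied on its face — a current Standing Exemption Letter is held; the contract file relates to a pending investigation. However, paragraphs (h)–(i) must be considered: (h) is triggered — aggregate throughput is 8,140 units, meeting the 7,370 units threshold. (i), which would lift (h), is not engaged — the reference index is 341, not less than 285. So (b) is unavailable.
Exception (c) requires that the record contains personal medical information; but the contract file contains only operational data, so (c) is unavailable.
Exception (d) fails — the Category A Registration is not current.
All of (e)'s requirements are met (a current Annual Exemption Letter is held; the baseline figure is 44, below the 48 limit; a current Annual Declaration is held). Applying paragraphs (j)–(p): (j) is triggered (assessed value is $192,000, meeting the $162,000 threshold), but is overridden by (k): (k) is triggered — Greta is the subject of the contract file. (l) would limit (k) — the compliance score is 11 points, less than the 14 points limit — but (m) sets (l) aside: (m) operates against (l): a current Class 2 Certificate is held. (n) would limit (m) — the record's age is 29 years, meeting the 26 years threshold — but (o) sets (n) aside: (o) operates — a current Class 5 Notice is held. (p) is not engaged (the registered capacity is 3,030 units, not under 2,820 units), so (o) stands. So (e) applies.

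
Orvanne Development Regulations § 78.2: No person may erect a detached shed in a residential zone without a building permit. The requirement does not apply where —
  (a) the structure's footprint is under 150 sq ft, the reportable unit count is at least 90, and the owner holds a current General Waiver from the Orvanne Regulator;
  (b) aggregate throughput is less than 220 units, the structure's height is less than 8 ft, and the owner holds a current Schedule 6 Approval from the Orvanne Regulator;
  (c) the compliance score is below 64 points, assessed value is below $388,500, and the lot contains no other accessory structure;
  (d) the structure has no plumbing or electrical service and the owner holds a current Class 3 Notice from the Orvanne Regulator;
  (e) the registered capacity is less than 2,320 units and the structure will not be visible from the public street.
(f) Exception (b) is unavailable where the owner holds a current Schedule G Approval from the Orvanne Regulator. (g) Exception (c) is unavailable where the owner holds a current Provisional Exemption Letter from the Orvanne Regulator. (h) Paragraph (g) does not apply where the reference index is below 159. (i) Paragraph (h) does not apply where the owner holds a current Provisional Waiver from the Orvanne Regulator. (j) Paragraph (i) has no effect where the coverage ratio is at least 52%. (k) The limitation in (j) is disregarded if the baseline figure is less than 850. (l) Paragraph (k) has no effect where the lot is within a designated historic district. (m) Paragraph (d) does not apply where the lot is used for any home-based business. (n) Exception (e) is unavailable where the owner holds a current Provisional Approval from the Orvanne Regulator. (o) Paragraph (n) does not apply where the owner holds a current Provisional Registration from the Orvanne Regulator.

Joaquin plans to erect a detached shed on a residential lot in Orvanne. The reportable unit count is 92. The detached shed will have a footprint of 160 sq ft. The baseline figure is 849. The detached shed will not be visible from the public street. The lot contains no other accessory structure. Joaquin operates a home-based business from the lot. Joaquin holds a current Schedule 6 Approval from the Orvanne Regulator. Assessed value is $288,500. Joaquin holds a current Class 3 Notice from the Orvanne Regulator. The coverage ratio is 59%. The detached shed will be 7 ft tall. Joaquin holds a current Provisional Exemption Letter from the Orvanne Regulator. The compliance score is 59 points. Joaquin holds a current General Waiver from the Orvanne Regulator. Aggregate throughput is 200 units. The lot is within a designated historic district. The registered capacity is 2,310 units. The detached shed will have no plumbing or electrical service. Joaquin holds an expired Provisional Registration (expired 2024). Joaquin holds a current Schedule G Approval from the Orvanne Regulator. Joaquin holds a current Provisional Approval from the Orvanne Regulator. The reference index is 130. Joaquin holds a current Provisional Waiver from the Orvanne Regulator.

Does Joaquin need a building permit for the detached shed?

No — exception (c) applies; Joaquin does not need a building permit.

Exception (a) does not apply: the structure's footprint is 160 sq ft, not under 150 sq ft.
Exception (b): aggregate throughput is 200 units, less than the 220 units limit; the structure's height is 7 ft, less than the 8 ft limit; a current Schedule 6 Approval is held — every condition holds. However, paragraph (f) must be considered: (f) is triggered — a current Schedule G Approval is held. (b) is therefore removed.
All of (c)'s requirements are met (the compliance score is 59 points, below the 64 points limit; assessed value is $288,500, below the $388,500 limit; the lot has no other accessory structure). Under paragraphs (g)–(l): (g) would limit (c) — a current Provisional Exemption Letter is held — but (h) sets (g) aside: (h) operates against (g): the reference index is 130, below the 159 limit. (i) operates (a current Provisional Waiver is held), but is itself disapplied by (j): (j) is triggered — the coverage ratio is 59%, meeting the 52% threshold. (k) would limit (j) — the baseline figure is 849, less than the 850 limit — but (l) sets (k) aside: (l) operates against (k): the lot is in a historic district. (c) remains available.
All of (d)'s requirements are met (there is no plumbing or electrical service; a current Class 3 Notice is held). Turning to paragraph (m): (m) is engaged — a home-based business operates on the lot. Exception (d) does not apply.
Exception (e): the registered capacity is 2,310 units, less than the 2,320 units limit; the structure will not be visible from the street — every condition holds. But applying paragraphs (n)–(o): (n) operates against (e): a current Provisional Approval is held. (o), which would lift (n), is not engaged — no current Provisional Registration is held. So (e) is unavailable.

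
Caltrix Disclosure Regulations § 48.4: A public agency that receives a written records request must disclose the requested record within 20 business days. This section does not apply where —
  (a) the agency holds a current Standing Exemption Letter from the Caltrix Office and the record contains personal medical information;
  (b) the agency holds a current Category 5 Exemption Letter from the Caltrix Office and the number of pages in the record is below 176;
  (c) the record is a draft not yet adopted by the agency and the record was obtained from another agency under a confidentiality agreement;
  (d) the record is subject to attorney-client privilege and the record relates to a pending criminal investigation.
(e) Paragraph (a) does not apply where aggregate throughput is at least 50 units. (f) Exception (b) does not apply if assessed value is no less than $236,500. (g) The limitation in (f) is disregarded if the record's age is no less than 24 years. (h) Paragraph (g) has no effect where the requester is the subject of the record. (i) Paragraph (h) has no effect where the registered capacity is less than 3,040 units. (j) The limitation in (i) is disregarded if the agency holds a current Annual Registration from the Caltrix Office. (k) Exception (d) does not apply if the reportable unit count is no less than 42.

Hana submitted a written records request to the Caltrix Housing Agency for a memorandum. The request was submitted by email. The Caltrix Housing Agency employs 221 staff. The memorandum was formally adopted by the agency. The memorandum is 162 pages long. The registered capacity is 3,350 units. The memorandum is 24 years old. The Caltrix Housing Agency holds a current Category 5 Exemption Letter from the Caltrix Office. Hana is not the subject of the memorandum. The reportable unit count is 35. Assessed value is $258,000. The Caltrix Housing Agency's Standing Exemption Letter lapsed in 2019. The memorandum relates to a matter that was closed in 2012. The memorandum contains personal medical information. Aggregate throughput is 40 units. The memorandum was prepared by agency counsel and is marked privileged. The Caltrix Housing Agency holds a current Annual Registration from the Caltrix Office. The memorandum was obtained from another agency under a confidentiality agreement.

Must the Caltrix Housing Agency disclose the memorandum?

Exception (a) requires that the agency holds a current Standing Exemption Letter from the Caltrix Office; but the Standing Exemption Letter is not current, so (a) is unavailable.
Exception (b)'s conditions are all satisfied: a current Category 5 Exemption Letter is held; the number of pages in the record is 162, below the 176 limit. Under paragraphs (f)–(j): (f) operates (assessed value is $258,000, meeting the $236,500 threshold), but is displaced by (g): (g) is engaged — the record's age is 24 years, meeting the 24 years threshold. (h) is not triggered (Hana is not the subject of the memorandum), so (g) stands. Exception (b) stands.
Exception (c) does not apply: the memorandum has been formally adopted.
Exception (d) requires that the record relates to a pending criminal investigation; but the memorandum relates to a closed matter, so (d) is unavailable.

No — exception (b) applies; the Caltrix Housing Agency is not required to disclose the memorandum.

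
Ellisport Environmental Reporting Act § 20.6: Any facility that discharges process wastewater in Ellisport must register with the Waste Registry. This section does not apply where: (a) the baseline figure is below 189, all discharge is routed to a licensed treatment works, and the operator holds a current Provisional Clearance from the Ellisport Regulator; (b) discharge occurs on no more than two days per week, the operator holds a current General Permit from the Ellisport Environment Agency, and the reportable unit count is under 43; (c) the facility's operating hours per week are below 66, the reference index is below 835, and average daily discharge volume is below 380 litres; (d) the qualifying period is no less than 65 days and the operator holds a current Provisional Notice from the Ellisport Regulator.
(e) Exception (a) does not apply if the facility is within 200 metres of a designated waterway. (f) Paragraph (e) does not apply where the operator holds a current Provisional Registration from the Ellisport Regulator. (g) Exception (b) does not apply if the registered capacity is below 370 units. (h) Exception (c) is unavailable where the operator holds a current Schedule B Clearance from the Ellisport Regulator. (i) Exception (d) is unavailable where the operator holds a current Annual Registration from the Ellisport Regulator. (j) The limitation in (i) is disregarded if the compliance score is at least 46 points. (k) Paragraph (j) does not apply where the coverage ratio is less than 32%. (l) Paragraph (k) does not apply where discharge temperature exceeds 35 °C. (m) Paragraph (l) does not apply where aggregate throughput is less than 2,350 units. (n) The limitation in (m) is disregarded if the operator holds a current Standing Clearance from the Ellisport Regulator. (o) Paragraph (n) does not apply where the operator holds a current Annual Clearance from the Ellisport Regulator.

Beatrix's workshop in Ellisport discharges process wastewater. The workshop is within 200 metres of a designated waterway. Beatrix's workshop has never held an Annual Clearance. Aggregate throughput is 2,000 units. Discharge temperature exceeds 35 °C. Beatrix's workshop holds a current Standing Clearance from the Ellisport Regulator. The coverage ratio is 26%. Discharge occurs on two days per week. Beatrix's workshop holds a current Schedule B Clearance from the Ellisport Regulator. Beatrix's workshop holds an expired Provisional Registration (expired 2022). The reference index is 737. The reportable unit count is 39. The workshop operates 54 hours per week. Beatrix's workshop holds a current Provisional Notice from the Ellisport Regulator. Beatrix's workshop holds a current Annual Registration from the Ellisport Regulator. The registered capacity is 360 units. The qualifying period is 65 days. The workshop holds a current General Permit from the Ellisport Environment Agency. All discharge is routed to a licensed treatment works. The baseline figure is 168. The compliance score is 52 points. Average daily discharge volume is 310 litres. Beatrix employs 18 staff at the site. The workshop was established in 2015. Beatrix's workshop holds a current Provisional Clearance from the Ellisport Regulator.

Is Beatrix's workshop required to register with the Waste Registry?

All of (a)'s requirements are met (the baseline figure is 168, below the 189 limit; discharge is routed to a licensed treatment works; a current Provisional Clearance is held). Turning to paragraphs (e)–(f): (e) is engaged — the workshop is within 200 m of a designated waterway. (f) is inapplicable (no current Provisional Registration is held), so (e) stands. Exception (a) does not apply.
Exception (b): discharge occurs on no more than two days per week; a current General Permit is held; the reportable unit count is 39, under the 43 limit — every condition holds. However, paragraph (g) must be considered: (g) is triggered — the registered capacity is 360 units, below the 370 units limit. (b) is therefore removed.
Exception (c): the facility's operating hours per week are 54, below the 66 limit; the reference index is 737, below the 835 limit; average daily discharge volume is 310 litres, below the 380 litres limit — every condition holds. However, paragraph (h) must be considered: (h) operates against (c): a current Schedule B Clearance is held. Exception (c) does not apply.
All of (d)'s requirements are met (the qualifying period is 65 days, meeting the 65 days threshold; a current Provisional Notice is held). Under paragraphs (i)–(o): (i) would limit (d) — a current Annual Registration is held — but (j) sets (i) aside: (j) is triggered — the compliance score is 52 points, meeting the 46 points threshold. (k) would limit (j) — the coverage ratio is 26%, less than the 32% limit — but (l) sets (k) aside: (l) operates against (k): discharge temperature exceeds 35 °C. (m) would limit (l) — aggregate throughput is 2,000 units, less than the 2,350 units limit — but (n) sets (m) aside: (n) is triggered — a current Standing Clearance is held. (o) is inapplicable (the Annual Clearance is not current), so (n) stands. So (d) applies.

No — exception (d) applies; Beatrix's workshop is not required to register with the Waste Registry.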